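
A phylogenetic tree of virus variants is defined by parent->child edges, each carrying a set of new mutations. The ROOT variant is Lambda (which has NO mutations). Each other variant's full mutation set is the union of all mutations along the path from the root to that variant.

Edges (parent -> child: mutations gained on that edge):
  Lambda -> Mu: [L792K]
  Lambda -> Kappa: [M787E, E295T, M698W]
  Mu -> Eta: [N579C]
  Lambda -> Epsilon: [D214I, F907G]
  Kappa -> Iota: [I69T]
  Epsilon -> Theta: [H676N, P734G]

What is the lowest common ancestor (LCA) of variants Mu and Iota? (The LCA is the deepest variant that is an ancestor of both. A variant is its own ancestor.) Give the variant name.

Answer: Lambda

Derivation:
Path from root to Mu: Lambda -> Mu
  ancestors of Mu: {Lambda, Mu}
Path from root to Iota: Lambda -> Kappa -> Iota
  ancestors of Iota: {Lambda, Kappa, Iota}
Common ancestors: {Lambda}
Walk up from Iota: Iota (not in ancestors of Mu), Kappa (not in ancestors of Mu), Lambda (in ancestors of Mu)
Deepest common ancestor (LCA) = Lambda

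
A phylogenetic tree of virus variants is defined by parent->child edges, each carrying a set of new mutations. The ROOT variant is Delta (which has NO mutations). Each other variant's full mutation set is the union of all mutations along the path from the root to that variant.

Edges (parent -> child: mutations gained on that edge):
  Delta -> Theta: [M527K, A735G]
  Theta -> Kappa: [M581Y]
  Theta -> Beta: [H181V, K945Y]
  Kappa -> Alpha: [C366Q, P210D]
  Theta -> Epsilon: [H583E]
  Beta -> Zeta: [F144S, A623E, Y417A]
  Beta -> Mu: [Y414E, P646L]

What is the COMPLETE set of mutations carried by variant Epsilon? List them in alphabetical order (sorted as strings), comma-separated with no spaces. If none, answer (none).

At Delta: gained [] -> total []
At Theta: gained ['M527K', 'A735G'] -> total ['A735G', 'M527K']
At Epsilon: gained ['H583E'] -> total ['A735G', 'H583E', 'M527K']

Answer: A735G,H583E,M527K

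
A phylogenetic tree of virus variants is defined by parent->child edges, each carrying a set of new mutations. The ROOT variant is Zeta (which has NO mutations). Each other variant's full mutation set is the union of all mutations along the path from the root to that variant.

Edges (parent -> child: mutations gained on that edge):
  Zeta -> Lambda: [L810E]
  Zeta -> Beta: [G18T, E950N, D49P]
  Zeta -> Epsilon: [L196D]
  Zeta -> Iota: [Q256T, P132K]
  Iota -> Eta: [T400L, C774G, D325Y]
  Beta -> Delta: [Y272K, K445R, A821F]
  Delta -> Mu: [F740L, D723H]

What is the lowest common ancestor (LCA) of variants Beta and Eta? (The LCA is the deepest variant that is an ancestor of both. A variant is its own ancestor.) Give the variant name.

Answer: Zeta

Derivation:
Path from root to Beta: Zeta -> Beta
  ancestors of Beta: {Zeta, Beta}
Path from root to Eta: Zeta -> Iota -> Eta
  ancestors of Eta: {Zeta, Iota, Eta}
Common ancestors: {Zeta}
Walk up from Eta: Eta (not in ancestors of Beta), Iota (not in ancestors of Beta), Zeta (in ancestors of Beta)
Deepest common ancestor (LCA) = Zeta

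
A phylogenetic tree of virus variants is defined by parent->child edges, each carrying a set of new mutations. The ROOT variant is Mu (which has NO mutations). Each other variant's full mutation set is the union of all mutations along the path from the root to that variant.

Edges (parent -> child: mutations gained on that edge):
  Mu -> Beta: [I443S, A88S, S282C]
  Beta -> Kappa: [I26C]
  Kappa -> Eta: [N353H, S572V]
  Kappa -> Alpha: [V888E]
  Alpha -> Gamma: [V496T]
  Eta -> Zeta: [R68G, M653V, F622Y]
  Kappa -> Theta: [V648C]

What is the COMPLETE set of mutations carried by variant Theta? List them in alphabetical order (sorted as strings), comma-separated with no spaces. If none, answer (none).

Answer: A88S,I26C,I443S,S282C,V648C

Derivation:
At Mu: gained [] -> total []
At Beta: gained ['I443S', 'A88S', 'S282C'] -> total ['A88S', 'I443S', 'S282C']
At Kappa: gained ['I26C'] -> total ['A88S', 'I26C', 'I443S', 'S282C']
At Theta: gained ['V648C'] -> total ['A88S', 'I26C', 'I443S', 'S282C', 'V648C']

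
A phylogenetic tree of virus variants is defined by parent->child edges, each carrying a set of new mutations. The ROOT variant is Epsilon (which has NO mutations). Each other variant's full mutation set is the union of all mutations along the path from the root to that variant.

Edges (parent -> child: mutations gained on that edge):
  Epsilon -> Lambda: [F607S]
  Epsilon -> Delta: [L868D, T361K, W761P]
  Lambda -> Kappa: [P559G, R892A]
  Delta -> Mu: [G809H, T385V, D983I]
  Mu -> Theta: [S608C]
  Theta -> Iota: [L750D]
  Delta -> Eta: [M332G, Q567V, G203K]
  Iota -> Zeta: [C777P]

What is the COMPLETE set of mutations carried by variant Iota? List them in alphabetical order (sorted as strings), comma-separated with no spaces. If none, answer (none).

At Epsilon: gained [] -> total []
At Delta: gained ['L868D', 'T361K', 'W761P'] -> total ['L868D', 'T361K', 'W761P']
At Mu: gained ['G809H', 'T385V', 'D983I'] -> total ['D983I', 'G809H', 'L868D', 'T361K', 'T385V', 'W761P']
At Theta: gained ['S608C'] -> total ['D983I', 'G809H', 'L868D', 'S608C', 'T361K', 'T385V', 'W761P']
At Iota: gained ['L750D'] -> total ['D983I', 'G809H', 'L750D', 'L868D', 'S608C', 'T361K', 'T385V', 'W761P']

Answer: D983I,G809H,L750D,L868D,S608C,T361K,T385V,W761P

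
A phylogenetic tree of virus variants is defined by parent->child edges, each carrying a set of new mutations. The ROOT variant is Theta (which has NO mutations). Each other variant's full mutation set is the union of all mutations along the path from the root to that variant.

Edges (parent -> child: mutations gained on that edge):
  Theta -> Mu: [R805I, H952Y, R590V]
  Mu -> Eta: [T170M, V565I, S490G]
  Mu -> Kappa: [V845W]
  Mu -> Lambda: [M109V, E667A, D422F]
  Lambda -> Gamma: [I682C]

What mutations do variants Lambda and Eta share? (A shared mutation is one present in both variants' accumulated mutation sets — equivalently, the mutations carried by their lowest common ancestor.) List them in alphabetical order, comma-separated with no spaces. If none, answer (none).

Accumulating mutations along path to Lambda:
  At Theta: gained [] -> total []
  At Mu: gained ['R805I', 'H952Y', 'R590V'] -> total ['H952Y', 'R590V', 'R805I']
  At Lambda: gained ['M109V', 'E667A', 'D422F'] -> total ['D422F', 'E667A', 'H952Y', 'M109V', 'R590V', 'R805I']
Mutations(Lambda) = ['D422F', 'E667A', 'H952Y', 'M109V', 'R590V', 'R805I']
Accumulating mutations along path to Eta:
  At Theta: gained [] -> total []
  At Mu: gained ['R805I', 'H952Y', 'R590V'] -> total ['H952Y', 'R590V', 'R805I']
  At Eta: gained ['T170M', 'V565I', 'S490G'] -> total ['H952Y', 'R590V', 'R805I', 'S490G', 'T170M', 'V565I']
Mutations(Eta) = ['H952Y', 'R590V', 'R805I', 'S490G', 'T170M', 'V565I']
Intersection: ['D422F', 'E667A', 'H952Y', 'M109V', 'R590V', 'R805I'] ∩ ['H952Y', 'R590V', 'R805I', 'S490G', 'T170M', 'V565I'] = ['H952Y', 'R590V', 'R805I']

Answer: H952Y,R590V,R805I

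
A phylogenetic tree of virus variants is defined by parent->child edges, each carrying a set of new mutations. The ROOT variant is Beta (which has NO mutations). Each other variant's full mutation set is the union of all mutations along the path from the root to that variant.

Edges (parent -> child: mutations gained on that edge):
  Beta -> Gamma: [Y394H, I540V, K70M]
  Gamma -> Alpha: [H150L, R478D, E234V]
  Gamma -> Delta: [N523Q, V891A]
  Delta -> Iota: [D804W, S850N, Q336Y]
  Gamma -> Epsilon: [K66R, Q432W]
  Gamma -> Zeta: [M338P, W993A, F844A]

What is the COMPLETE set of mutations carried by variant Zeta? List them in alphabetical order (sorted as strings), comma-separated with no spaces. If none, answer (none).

Answer: F844A,I540V,K70M,M338P,W993A,Y394H

Derivation:
At Beta: gained [] -> total []
At Gamma: gained ['Y394H', 'I540V', 'K70M'] -> total ['I540V', 'K70M', 'Y394H']
At Zeta: gained ['M338P', 'W993A', 'F844A'] -> total ['F844A', 'I540V', 'K70M', 'M338P', 'W993A', 'Y394H']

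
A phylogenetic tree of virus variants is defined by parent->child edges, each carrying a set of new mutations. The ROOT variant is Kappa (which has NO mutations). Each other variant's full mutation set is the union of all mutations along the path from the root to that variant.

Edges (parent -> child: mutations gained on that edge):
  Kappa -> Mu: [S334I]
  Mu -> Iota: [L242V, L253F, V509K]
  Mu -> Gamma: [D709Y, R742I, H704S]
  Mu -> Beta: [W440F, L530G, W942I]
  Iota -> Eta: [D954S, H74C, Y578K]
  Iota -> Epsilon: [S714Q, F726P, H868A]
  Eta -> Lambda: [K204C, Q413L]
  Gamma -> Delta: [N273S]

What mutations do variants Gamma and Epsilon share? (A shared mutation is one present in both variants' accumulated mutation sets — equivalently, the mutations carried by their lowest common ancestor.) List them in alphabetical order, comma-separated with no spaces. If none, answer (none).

Answer: S334I

Derivation:
Accumulating mutations along path to Gamma:
  At Kappa: gained [] -> total []
  At Mu: gained ['S334I'] -> total ['S334I']
  At Gamma: gained ['D709Y', 'R742I', 'H704S'] -> total ['D709Y', 'H704S', 'R742I', 'S334I']
Mutations(Gamma) = ['D709Y', 'H704S', 'R742I', 'S334I']
Accumulating mutations along path to Epsilon:
  At Kappa: gained [] -> total []
  At Mu: gained ['S334I'] -> total ['S334I']
  At Iota: gained ['L242V', 'L253F', 'V509K'] -> total ['L242V', 'L253F', 'S334I', 'V509K']
  At Epsilon: gained ['S714Q', 'F726P', 'H868A'] -> total ['F726P', 'H868A', 'L242V', 'L253F', 'S334I', 'S714Q', 'V509K']
Mutations(Epsilon) = ['F726P', 'H868A', 'L242V', 'L253F', 'S334I', 'S714Q', 'V509K']
Intersection: ['D709Y', 'H704S', 'R742I', 'S334I'] ∩ ['F726P', 'H868A', 'L242V', 'L253F', 'S334I', 'S714Q', 'V509K'] = ['S334I']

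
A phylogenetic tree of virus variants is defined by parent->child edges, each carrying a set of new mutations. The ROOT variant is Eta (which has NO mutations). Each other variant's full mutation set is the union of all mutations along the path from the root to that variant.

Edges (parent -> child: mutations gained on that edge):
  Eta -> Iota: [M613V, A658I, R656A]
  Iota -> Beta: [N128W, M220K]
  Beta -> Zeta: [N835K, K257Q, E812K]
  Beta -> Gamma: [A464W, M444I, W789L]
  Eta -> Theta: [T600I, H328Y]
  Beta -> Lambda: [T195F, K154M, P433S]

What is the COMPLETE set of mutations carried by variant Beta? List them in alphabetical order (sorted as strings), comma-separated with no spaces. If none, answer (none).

Answer: A658I,M220K,M613V,N128W,R656A

Derivation:
At Eta: gained [] -> total []
At Iota: gained ['M613V', 'A658I', 'R656A'] -> total ['A658I', 'M613V', 'R656A']
At Beta: gained ['N128W', 'M220K'] -> total ['A658I', 'M220K', 'M613V', 'N128W', 'R656A']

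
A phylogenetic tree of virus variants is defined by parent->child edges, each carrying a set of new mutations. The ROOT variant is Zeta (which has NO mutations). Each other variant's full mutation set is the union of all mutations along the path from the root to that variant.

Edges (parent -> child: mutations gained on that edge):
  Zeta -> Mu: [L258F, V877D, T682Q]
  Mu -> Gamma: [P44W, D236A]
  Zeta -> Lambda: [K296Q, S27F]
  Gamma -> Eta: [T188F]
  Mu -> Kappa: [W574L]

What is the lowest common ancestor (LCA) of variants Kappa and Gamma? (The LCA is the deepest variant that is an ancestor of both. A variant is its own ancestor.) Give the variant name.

Path from root to Kappa: Zeta -> Mu -> Kappa
  ancestors of Kappa: {Zeta, Mu, Kappa}
Path from root to Gamma: Zeta -> Mu -> Gamma
  ancestors of Gamma: {Zeta, Mu, Gamma}
Common ancestors: {Zeta, Mu}
Walk up from Gamma: Gamma (not in ancestors of Kappa), Mu (in ancestors of Kappa), Zeta (in ancestors of Kappa)
Deepest common ancestor (LCA) = Mu

Answer: Mu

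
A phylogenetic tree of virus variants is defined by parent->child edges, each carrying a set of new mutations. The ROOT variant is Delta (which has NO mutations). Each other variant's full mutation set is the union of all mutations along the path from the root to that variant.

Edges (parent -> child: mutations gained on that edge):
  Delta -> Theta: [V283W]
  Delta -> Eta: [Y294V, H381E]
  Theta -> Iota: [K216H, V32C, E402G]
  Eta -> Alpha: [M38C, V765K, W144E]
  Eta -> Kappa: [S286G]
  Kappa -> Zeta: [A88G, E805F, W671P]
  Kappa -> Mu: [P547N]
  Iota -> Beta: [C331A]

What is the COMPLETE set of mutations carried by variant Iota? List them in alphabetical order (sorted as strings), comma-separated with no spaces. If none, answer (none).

At Delta: gained [] -> total []
At Theta: gained ['V283W'] -> total ['V283W']
At Iota: gained ['K216H', 'V32C', 'E402G'] -> total ['E402G', 'K216H', 'V283W', 'V32C']

Answer: E402G,K216H,V283W,V32C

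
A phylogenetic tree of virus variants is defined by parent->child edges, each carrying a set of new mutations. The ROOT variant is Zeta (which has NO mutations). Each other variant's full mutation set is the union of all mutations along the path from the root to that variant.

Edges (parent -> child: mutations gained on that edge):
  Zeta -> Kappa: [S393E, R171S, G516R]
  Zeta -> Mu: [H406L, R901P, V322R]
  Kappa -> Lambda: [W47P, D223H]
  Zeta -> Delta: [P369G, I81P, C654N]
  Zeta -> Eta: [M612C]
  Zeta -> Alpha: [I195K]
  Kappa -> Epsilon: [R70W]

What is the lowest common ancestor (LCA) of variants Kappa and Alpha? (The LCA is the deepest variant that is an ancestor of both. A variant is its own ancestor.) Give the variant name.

Path from root to Kappa: Zeta -> Kappa
  ancestors of Kappa: {Zeta, Kappa}
Path from root to Alpha: Zeta -> Alpha
  ancestors of Alpha: {Zeta, Alpha}
Common ancestors: {Zeta}
Walk up from Alpha: Alpha (not in ancestors of Kappa), Zeta (in ancestors of Kappa)
Deepest common ancestor (LCA) = Zeta

Answer: Zeta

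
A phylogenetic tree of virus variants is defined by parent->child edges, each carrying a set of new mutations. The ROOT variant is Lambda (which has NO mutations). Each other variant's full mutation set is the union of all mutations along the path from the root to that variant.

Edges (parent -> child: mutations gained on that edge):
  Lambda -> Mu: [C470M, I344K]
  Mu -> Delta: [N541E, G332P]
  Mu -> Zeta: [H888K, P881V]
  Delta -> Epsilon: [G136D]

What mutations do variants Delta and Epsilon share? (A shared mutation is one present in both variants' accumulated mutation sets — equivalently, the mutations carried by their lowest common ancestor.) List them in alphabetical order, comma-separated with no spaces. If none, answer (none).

Answer: C470M,G332P,I344K,N541E

Derivation:
Accumulating mutations along path to Delta:
  At Lambda: gained [] -> total []
  At Mu: gained ['C470M', 'I344K'] -> total ['C470M', 'I344K']
  At Delta: gained ['N541E', 'G332P'] -> total ['C470M', 'G332P', 'I344K', 'N541E']
Mutations(Delta) = ['C470M', 'G332P', 'I344K', 'N541E']
Accumulating mutations along path to Epsilon:
  At Lambda: gained [] -> total []
  At Mu: gained ['C470M', 'I344K'] -> total ['C470M', 'I344K']
  At Delta: gained ['N541E', 'G332P'] -> total ['C470M', 'G332P', 'I344K', 'N541E']
  At Epsilon: gained ['G136D'] -> total ['C470M', 'G136D', 'G332P', 'I344K', 'N541E']
Mutations(Epsilon) = ['C470M', 'G136D', 'G332P', 'I344K', 'N541E']
Intersection: ['C470M', 'G332P', 'I344K', 'N541E'] ∩ ['C470M', 'G136D', 'G332P', 'I344K', 'N541E'] = ['C470M', 'G332P', 'I344K', 'N541E']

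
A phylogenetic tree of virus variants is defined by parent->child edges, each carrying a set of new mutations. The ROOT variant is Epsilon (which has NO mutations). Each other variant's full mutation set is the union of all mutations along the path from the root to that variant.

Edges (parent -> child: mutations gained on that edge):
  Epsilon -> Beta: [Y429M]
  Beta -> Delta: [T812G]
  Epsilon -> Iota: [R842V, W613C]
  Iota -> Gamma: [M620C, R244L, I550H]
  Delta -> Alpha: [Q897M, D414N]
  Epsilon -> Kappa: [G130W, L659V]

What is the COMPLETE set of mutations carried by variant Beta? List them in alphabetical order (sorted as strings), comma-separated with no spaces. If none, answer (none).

At Epsilon: gained [] -> total []
At Beta: gained ['Y429M'] -> total ['Y429M']

Answer: Y429M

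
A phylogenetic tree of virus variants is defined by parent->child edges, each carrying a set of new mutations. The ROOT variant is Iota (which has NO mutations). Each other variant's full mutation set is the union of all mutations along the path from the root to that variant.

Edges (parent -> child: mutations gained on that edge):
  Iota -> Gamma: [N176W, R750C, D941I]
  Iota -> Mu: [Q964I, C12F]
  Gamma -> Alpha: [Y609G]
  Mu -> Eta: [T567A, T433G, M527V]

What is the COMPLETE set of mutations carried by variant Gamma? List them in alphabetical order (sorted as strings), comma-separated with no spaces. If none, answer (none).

At Iota: gained [] -> total []
At Gamma: gained ['N176W', 'R750C', 'D941I'] -> total ['D941I', 'N176W', 'R750C']

Answer: D941I,N176W,R750C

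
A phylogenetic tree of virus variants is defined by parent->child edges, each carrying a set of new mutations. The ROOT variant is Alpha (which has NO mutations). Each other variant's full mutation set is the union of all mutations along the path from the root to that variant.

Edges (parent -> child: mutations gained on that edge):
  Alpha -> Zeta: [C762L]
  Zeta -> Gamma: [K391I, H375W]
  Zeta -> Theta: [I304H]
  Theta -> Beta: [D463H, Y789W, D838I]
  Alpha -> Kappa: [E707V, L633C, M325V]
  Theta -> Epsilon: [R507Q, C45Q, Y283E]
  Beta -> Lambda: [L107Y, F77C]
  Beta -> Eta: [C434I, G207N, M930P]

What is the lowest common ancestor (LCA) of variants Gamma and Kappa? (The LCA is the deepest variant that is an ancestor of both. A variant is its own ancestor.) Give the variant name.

Answer: Alpha

Derivation:
Path from root to Gamma: Alpha -> Zeta -> Gamma
  ancestors of Gamma: {Alpha, Zeta, Gamma}
Path from root to Kappa: Alpha -> Kappa
  ancestors of Kappa: {Alpha, Kappa}
Common ancestors: {Alpha}
Walk up from Kappa: Kappa (not in ancestors of Gamma), Alpha (in ancestors of Gamma)
Deepest common ancestor (LCA) = Alpha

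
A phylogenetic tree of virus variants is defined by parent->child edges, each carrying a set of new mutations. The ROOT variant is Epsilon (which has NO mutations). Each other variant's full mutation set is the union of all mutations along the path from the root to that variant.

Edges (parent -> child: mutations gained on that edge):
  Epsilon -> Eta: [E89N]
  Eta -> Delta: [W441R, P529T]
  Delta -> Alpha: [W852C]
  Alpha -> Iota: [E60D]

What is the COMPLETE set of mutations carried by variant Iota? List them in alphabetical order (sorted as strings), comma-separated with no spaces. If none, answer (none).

Answer: E60D,E89N,P529T,W441R,W852C

Derivation:
At Epsilon: gained [] -> total []
At Eta: gained ['E89N'] -> total ['E89N']
At Delta: gained ['W441R', 'P529T'] -> total ['E89N', 'P529T', 'W441R']
At Alpha: gained ['W852C'] -> total ['E89N', 'P529T', 'W441R', 'W852C']
At Iota: gained ['E60D'] -> total ['E60D', 'E89N', 'P529T', 'W441R', 'W852C']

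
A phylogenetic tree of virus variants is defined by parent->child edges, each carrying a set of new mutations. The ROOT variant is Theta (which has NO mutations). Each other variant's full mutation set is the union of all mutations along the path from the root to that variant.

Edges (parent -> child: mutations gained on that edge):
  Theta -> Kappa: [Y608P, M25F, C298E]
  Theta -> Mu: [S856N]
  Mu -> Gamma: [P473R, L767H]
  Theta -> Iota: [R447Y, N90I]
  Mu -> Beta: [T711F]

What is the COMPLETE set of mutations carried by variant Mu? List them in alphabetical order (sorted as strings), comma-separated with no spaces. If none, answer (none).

Answer: S856N

Derivation:
At Theta: gained [] -> total []
At Mu: gained ['S856N'] -> total ['S856N']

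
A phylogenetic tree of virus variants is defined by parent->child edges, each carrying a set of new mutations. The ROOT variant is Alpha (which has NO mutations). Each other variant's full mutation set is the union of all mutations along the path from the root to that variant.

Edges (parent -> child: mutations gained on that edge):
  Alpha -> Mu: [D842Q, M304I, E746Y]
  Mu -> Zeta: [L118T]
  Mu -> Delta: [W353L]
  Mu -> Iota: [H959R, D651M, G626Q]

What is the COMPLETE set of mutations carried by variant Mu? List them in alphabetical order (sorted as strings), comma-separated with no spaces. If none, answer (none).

At Alpha: gained [] -> total []
At Mu: gained ['D842Q', 'M304I', 'E746Y'] -> total ['D842Q', 'E746Y', 'M304I']

Answer: D842Q,E746Y,M304I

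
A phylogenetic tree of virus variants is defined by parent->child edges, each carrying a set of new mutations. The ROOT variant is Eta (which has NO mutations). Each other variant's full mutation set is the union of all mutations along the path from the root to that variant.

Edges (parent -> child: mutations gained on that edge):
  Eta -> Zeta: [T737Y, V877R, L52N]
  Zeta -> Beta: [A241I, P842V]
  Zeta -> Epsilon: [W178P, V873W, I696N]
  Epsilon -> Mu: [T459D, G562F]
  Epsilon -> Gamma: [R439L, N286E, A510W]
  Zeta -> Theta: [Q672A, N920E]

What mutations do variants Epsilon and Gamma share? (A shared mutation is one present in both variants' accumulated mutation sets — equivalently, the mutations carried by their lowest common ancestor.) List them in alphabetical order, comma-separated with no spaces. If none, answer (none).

Accumulating mutations along path to Epsilon:
  At Eta: gained [] -> total []
  At Zeta: gained ['T737Y', 'V877R', 'L52N'] -> total ['L52N', 'T737Y', 'V877R']
  At Epsilon: gained ['W178P', 'V873W', 'I696N'] -> total ['I696N', 'L52N', 'T737Y', 'V873W', 'V877R', 'W178P']
Mutations(Epsilon) = ['I696N', 'L52N', 'T737Y', 'V873W', 'V877R', 'W178P']
Accumulating mutations along path to Gamma:
  At Eta: gained [] -> total []
  At Zeta: gained ['T737Y', 'V877R', 'L52N'] -> total ['L52N', 'T737Y', 'V877R']
  At Epsilon: gained ['W178P', 'V873W', 'I696N'] -> total ['I696N', 'L52N', 'T737Y', 'V873W', 'V877R', 'W178P']
  At Gamma: gained ['R439L', 'N286E', 'A510W'] -> total ['A510W', 'I696N', 'L52N', 'N286E', 'R439L', 'T737Y', 'V873W', 'V877R', 'W178P']
Mutations(Gamma) = ['A510W', 'I696N', 'L52N', 'N286E', 'R439L', 'T737Y', 'V873W', 'V877R', 'W178P']
Intersection: ['I696N', 'L52N', 'T737Y', 'V873W', 'V877R', 'W178P'] ∩ ['A510W', 'I696N', 'L52N', 'N286E', 'R439L', 'T737Y', 'V873W', 'V877R', 'W178P'] = ['I696N', 'L52N', 'T737Y', 'V873W', 'V877R', 'W178P']

Answer: I696N,L52N,T737Y,V873W,V877R,W178P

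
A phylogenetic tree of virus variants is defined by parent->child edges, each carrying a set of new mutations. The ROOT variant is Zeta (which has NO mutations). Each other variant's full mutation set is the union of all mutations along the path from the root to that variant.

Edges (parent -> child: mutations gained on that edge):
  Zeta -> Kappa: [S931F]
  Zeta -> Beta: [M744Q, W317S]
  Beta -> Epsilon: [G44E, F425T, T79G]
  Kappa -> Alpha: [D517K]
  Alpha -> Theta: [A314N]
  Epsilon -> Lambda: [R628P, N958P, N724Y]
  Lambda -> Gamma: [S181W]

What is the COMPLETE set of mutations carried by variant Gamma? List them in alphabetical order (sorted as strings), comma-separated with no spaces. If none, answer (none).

At Zeta: gained [] -> total []
At Beta: gained ['M744Q', 'W317S'] -> total ['M744Q', 'W317S']
At Epsilon: gained ['G44E', 'F425T', 'T79G'] -> total ['F425T', 'G44E', 'M744Q', 'T79G', 'W317S']
At Lambda: gained ['R628P', 'N958P', 'N724Y'] -> total ['F425T', 'G44E', 'M744Q', 'N724Y', 'N958P', 'R628P', 'T79G', 'W317S']
At Gamma: gained ['S181W'] -> total ['F425T', 'G44E', 'M744Q', 'N724Y', 'N958P', 'R628P', 'S181W', 'T79G', 'W317S']

Answer: F425T,G44E,M744Q,N724Y,N958P,R628P,S181W,T79G,W317S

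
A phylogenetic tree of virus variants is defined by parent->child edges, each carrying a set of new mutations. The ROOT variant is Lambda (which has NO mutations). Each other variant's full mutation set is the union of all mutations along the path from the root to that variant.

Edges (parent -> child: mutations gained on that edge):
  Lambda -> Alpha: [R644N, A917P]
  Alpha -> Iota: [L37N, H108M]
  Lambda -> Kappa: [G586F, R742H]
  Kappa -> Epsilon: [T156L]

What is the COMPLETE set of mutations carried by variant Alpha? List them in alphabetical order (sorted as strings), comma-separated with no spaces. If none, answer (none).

At Lambda: gained [] -> total []
At Alpha: gained ['R644N', 'A917P'] -> total ['A917P', 'R644N']

Answer: A917P,R644N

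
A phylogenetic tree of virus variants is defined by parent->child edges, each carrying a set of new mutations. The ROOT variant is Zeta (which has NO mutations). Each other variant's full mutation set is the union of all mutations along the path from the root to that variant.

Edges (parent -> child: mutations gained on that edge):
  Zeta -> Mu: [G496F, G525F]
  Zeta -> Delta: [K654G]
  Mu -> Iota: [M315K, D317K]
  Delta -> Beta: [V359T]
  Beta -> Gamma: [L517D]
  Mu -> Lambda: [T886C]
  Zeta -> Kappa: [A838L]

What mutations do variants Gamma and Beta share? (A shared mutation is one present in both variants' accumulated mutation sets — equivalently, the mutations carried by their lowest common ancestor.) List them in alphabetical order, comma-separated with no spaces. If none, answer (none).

Answer: K654G,V359T

Derivation:
Accumulating mutations along path to Gamma:
  At Zeta: gained [] -> total []
  At Delta: gained ['K654G'] -> total ['K654G']
  At Beta: gained ['V359T'] -> total ['K654G', 'V359T']
  At Gamma: gained ['L517D'] -> total ['K654G', 'L517D', 'V359T']
Mutations(Gamma) = ['K654G', 'L517D', 'V359T']
Accumulating mutations along path to Beta:
  At Zeta: gained [] -> total []
  At Delta: gained ['K654G'] -> total ['K654G']
  At Beta: gained ['V359T'] -> total ['K654G', 'V359T']
Mutations(Beta) = ['K654G', 'V359T']
Intersection: ['K654G', 'L517D', 'V359T'] ∩ ['K654G', 'V359T'] = ['K654G', 'V359T']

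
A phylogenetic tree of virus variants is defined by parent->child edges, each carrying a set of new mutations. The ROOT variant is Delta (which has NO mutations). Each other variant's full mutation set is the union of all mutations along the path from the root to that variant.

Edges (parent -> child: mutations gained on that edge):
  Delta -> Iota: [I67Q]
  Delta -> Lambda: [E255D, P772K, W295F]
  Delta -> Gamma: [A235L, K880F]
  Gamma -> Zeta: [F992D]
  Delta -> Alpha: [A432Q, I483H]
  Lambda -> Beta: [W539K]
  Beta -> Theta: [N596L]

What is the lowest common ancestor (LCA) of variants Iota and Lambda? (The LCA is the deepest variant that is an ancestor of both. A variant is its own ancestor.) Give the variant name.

Path from root to Iota: Delta -> Iota
  ancestors of Iota: {Delta, Iota}
Path from root to Lambda: Delta -> Lambda
  ancestors of Lambda: {Delta, Lambda}
Common ancestors: {Delta}
Walk up from Lambda: Lambda (not in ancestors of Iota), Delta (in ancestors of Iota)
Deepest common ancestor (LCA) = Delta

Answer: Delta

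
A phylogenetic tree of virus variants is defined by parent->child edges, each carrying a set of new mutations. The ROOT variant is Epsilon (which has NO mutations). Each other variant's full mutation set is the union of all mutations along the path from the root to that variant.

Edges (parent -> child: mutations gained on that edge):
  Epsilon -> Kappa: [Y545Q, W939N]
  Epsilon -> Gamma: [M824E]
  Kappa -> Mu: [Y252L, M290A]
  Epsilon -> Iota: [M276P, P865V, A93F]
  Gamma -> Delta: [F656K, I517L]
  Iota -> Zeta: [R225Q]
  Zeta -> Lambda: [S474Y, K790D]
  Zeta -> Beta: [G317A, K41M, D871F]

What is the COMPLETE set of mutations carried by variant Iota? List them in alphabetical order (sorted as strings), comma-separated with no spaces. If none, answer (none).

Answer: A93F,M276P,P865V

Derivation:
At Epsilon: gained [] -> total []
At Iota: gained ['M276P', 'P865V', 'A93F'] -> total ['A93F', 'M276P', 'P865V']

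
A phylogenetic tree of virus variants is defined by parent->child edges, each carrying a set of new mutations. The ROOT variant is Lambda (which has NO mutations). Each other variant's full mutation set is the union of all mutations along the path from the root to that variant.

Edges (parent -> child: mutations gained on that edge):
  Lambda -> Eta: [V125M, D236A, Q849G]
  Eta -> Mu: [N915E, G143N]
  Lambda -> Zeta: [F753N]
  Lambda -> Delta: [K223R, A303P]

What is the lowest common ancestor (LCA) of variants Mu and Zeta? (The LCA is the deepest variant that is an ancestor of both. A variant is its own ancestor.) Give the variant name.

Answer: Lambda

Derivation:
Path from root to Mu: Lambda -> Eta -> Mu
  ancestors of Mu: {Lambda, Eta, Mu}
Path from root to Zeta: Lambda -> Zeta
  ancestors of Zeta: {Lambda, Zeta}
Common ancestors: {Lambda}
Walk up from Zeta: Zeta (not in ancestors of Mu), Lambda (in ancestors of Mu)
Deepest common ancestor (LCA) = Lambda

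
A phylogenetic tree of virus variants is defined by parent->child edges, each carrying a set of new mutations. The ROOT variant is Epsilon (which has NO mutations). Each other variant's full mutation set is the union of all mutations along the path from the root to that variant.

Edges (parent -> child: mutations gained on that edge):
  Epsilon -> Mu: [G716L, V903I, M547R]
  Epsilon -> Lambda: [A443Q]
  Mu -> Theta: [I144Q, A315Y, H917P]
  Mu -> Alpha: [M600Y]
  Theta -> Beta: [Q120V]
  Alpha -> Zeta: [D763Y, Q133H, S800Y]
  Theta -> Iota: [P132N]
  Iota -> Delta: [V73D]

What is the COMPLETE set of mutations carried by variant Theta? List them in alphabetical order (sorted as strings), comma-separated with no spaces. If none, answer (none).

At Epsilon: gained [] -> total []
At Mu: gained ['G716L', 'V903I', 'M547R'] -> total ['G716L', 'M547R', 'V903I']
At Theta: gained ['I144Q', 'A315Y', 'H917P'] -> total ['A315Y', 'G716L', 'H917P', 'I144Q', 'M547R', 'V903I']

Answer: A315Y,G716L,H917P,I144Q,M547R,V903I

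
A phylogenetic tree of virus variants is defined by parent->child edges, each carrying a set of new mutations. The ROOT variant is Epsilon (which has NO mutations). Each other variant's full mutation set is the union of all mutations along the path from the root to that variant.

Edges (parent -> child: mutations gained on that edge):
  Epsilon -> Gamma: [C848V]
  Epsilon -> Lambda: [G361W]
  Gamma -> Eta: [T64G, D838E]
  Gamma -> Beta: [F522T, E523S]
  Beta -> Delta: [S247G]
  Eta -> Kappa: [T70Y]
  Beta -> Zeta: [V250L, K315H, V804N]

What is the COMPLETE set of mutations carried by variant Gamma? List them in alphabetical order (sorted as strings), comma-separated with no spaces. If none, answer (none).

Answer: C848V

Derivation:
At Epsilon: gained [] -> total []
At Gamma: gained ['C848V'] -> total ['C848V']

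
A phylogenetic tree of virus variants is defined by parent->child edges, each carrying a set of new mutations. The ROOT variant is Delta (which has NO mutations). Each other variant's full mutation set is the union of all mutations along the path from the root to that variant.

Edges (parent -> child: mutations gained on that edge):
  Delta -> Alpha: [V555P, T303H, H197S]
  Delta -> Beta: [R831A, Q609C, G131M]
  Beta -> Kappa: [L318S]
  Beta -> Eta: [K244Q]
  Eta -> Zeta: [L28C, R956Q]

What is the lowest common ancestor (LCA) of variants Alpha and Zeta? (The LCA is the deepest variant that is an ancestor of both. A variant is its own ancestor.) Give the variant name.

Path from root to Alpha: Delta -> Alpha
  ancestors of Alpha: {Delta, Alpha}
Path from root to Zeta: Delta -> Beta -> Eta -> Zeta
  ancestors of Zeta: {Delta, Beta, Eta, Zeta}
Common ancestors: {Delta}
Walk up from Zeta: Zeta (not in ancestors of Alpha), Eta (not in ancestors of Alpha), Beta (not in ancestors of Alpha), Delta (in ancestors of Alpha)
Deepest common ancestor (LCA) = Delta

Answer: Delta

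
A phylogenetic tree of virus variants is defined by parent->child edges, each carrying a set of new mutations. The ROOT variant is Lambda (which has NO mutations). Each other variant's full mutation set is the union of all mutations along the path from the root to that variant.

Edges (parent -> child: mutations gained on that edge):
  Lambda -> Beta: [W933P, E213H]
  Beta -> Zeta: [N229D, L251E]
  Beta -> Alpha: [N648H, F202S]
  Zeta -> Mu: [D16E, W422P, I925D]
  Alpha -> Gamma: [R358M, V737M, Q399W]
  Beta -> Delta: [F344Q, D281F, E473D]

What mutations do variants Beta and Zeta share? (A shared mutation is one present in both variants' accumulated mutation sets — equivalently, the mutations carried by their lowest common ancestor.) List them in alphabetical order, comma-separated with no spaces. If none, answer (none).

Accumulating mutations along path to Beta:
  At Lambda: gained [] -> total []
  At Beta: gained ['W933P', 'E213H'] -> total ['E213H', 'W933P']
Mutations(Beta) = ['E213H', 'W933P']
Accumulating mutations along path to Zeta:
  At Lambda: gained [] -> total []
  At Beta: gained ['W933P', 'E213H'] -> total ['E213H', 'W933P']
  At Zeta: gained ['N229D', 'L251E'] -> total ['E213H', 'L251E', 'N229D', 'W933P']
Mutations(Zeta) = ['E213H', 'L251E', 'N229D', 'W933P']
Intersection: ['E213H', 'W933P'] ∩ ['E213H', 'L251E', 'N229D', 'W933P'] = ['E213H', 'W933P']

Answer: E213H,W933P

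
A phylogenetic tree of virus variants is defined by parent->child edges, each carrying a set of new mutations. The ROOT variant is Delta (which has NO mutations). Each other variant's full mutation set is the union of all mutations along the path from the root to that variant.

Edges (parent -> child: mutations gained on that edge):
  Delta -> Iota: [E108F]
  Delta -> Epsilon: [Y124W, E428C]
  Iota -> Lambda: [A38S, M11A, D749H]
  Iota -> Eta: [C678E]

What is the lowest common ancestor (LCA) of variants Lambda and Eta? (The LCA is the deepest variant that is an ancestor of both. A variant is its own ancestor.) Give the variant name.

Path from root to Lambda: Delta -> Iota -> Lambda
  ancestors of Lambda: {Delta, Iota, Lambda}
Path from root to Eta: Delta -> Iota -> Eta
  ancestors of Eta: {Delta, Iota, Eta}
Common ancestors: {Delta, Iota}
Walk up from Eta: Eta (not in ancestors of Lambda), Iota (in ancestors of Lambda), Delta (in ancestors of Lambda)
Deepest common ancestor (LCA) = Iota

Answer: Iota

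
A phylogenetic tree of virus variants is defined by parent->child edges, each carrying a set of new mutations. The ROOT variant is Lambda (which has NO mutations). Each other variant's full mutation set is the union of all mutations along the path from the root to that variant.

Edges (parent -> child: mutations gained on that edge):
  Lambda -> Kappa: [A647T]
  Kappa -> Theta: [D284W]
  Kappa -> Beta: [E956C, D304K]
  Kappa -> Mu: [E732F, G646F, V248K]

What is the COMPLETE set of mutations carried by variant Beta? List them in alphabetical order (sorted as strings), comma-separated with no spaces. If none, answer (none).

Answer: A647T,D304K,E956C

Derivation:
At Lambda: gained [] -> total []
At Kappa: gained ['A647T'] -> total ['A647T']
At Beta: gained ['E956C', 'D304K'] -> total ['A647T', 'D304K', 'E956C']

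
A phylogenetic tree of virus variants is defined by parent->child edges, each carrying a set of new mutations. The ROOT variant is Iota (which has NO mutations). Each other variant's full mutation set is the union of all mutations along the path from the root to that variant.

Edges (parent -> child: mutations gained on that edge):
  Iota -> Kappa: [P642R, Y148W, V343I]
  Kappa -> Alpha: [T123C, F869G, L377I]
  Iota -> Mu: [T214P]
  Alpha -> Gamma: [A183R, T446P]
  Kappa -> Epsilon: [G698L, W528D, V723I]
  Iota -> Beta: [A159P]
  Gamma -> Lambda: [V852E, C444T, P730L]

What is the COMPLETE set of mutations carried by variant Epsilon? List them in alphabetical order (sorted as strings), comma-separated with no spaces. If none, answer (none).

Answer: G698L,P642R,V343I,V723I,W528D,Y148W

Derivation:
At Iota: gained [] -> total []
At Kappa: gained ['P642R', 'Y148W', 'V343I'] -> total ['P642R', 'V343I', 'Y148W']
At Epsilon: gained ['G698L', 'W528D', 'V723I'] -> total ['G698L', 'P642R', 'V343I', 'V723I', 'W528D', 'Y148W']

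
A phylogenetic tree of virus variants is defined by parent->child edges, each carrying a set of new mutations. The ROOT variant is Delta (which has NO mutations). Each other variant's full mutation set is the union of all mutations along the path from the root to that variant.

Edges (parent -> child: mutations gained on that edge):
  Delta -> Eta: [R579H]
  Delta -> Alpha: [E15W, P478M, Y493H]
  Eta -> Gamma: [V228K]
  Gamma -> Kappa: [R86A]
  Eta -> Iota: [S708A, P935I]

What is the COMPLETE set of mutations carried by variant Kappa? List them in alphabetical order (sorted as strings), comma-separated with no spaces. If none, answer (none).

Answer: R579H,R86A,V228K

Derivation:
At Delta: gained [] -> total []
At Eta: gained ['R579H'] -> total ['R579H']
At Gamma: gained ['V228K'] -> total ['R579H', 'V228K']
At Kappa: gained ['R86A'] -> total ['R579H', 'R86A', 'V228K']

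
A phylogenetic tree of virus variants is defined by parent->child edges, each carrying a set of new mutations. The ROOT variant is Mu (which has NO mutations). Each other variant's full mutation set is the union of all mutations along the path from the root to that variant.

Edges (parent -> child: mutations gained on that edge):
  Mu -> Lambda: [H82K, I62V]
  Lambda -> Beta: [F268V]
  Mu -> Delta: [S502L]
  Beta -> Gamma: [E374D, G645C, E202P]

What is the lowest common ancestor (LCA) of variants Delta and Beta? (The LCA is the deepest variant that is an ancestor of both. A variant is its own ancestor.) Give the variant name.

Path from root to Delta: Mu -> Delta
  ancestors of Delta: {Mu, Delta}
Path from root to Beta: Mu -> Lambda -> Beta
  ancestors of Beta: {Mu, Lambda, Beta}
Common ancestors: {Mu}
Walk up from Beta: Beta (not in ancestors of Delta), Lambda (not in ancestors of Delta), Mu (in ancestors of Delta)
Deepest common ancestor (LCA) = Mu

Answer: Mu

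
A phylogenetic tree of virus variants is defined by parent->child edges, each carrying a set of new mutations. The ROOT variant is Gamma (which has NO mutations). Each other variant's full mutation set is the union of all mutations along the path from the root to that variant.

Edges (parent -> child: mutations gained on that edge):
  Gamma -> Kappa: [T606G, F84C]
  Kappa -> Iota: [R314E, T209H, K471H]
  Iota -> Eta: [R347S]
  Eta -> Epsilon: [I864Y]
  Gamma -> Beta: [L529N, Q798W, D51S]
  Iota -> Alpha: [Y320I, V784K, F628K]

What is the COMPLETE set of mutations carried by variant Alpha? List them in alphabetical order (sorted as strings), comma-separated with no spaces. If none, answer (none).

At Gamma: gained [] -> total []
At Kappa: gained ['T606G', 'F84C'] -> total ['F84C', 'T606G']
At Iota: gained ['R314E', 'T209H', 'K471H'] -> total ['F84C', 'K471H', 'R314E', 'T209H', 'T606G']
At Alpha: gained ['Y320I', 'V784K', 'F628K'] -> total ['F628K', 'F84C', 'K471H', 'R314E', 'T209H', 'T606G', 'V784K', 'Y320I']

Answer: F628K,F84C,K471H,R314E,T209H,T606G,V784K,Y320I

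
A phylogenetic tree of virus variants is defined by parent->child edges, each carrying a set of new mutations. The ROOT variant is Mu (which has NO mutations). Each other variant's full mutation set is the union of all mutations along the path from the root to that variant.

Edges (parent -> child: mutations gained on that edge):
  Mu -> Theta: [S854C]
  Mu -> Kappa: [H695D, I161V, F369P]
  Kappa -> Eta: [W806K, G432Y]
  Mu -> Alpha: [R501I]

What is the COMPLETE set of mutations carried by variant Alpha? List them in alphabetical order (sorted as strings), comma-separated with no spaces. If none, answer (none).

Answer: R501I

Derivation:
At Mu: gained [] -> total []
At Alpha: gained ['R501I'] -> total ['R501I']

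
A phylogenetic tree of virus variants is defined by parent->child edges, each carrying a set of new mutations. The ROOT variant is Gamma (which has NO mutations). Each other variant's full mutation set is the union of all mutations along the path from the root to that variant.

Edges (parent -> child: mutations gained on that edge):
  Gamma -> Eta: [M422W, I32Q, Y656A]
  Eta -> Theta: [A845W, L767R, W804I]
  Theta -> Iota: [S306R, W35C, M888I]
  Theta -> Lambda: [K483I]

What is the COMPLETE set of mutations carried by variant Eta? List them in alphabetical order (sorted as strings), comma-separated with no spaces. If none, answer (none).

At Gamma: gained [] -> total []
At Eta: gained ['M422W', 'I32Q', 'Y656A'] -> total ['I32Q', 'M422W', 'Y656A']

Answer: I32Q,M422W,Y656A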